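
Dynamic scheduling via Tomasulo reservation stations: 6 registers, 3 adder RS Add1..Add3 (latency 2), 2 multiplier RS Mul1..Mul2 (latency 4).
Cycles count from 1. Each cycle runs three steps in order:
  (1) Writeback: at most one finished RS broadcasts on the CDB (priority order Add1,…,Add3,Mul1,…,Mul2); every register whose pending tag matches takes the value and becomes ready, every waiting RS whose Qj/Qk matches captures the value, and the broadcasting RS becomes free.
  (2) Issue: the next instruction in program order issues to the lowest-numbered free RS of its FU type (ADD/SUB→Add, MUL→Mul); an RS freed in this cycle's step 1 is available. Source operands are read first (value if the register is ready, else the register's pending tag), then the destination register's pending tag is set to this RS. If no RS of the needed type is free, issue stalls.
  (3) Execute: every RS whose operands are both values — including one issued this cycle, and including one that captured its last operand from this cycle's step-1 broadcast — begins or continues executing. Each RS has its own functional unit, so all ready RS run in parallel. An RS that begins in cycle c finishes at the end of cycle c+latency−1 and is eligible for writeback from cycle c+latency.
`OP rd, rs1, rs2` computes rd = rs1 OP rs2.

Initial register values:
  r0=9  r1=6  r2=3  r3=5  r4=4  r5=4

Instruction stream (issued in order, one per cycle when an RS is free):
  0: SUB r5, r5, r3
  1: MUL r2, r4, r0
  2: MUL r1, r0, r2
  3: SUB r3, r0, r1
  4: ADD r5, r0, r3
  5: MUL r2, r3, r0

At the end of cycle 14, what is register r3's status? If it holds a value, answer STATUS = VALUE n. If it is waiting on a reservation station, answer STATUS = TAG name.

c1: issue SUB r5<-Add1 | r0:9,r1:6,r2:3,r3:5,r4:4,r5:Add1
c2: issue MUL r2<-Mul1 | r0:9,r1:6,r2:Mul1,r3:5,r4:4,r5:Add1
c3: CDB Add1=-1; issue MUL r1<-Mul2 | r0:9,r1:Mul2,r2:Mul1,r3:5,r4:4,r5:-1
c4: issue SUB r3<-Add1 | r0:9,r1:Mul2,r2:Mul1,r3:Add1,r4:4,r5:-1
c5: issue ADD r5<-Add2 | r0:9,r1:Mul2,r2:Mul1,r3:Add1,r4:4,r5:Add2
c6: CDB Mul1=36; issue MUL r2<-Mul1 | r0:9,r1:Mul2,r2:Mul1,r3:Add1,r4:4,r5:Add2
c7: - | r0:9,r1:Mul2,r2:Mul1,r3:Add1,r4:4,r5:Add2
c8: - | r0:9,r1:Mul2,r2:Mul1,r3:Add1,r4:4,r5:Add2
c9: - | r0:9,r1:Mul2,r2:Mul1,r3:Add1,r4:4,r5:Add2
c10: CDB Mul2=324 | r0:9,r1:324,r2:Mul1,r3:Add1,r4:4,r5:Add2
c11: - | r0:9,r1:324,r2:Mul1,r3:Add1,r4:4,r5:Add2
c12: CDB Add1=-315 | r0:9,r1:324,r2:Mul1,r3:-315,r4:4,r5:Add2
c13: - | r0:9,r1:324,r2:Mul1,r3:-315,r4:4,r5:Add2
c14: CDB Add2=-306 | r0:9,r1:324,r2:Mul1,r3:-315,r4:4,r5:-306

STATUS = VALUE -315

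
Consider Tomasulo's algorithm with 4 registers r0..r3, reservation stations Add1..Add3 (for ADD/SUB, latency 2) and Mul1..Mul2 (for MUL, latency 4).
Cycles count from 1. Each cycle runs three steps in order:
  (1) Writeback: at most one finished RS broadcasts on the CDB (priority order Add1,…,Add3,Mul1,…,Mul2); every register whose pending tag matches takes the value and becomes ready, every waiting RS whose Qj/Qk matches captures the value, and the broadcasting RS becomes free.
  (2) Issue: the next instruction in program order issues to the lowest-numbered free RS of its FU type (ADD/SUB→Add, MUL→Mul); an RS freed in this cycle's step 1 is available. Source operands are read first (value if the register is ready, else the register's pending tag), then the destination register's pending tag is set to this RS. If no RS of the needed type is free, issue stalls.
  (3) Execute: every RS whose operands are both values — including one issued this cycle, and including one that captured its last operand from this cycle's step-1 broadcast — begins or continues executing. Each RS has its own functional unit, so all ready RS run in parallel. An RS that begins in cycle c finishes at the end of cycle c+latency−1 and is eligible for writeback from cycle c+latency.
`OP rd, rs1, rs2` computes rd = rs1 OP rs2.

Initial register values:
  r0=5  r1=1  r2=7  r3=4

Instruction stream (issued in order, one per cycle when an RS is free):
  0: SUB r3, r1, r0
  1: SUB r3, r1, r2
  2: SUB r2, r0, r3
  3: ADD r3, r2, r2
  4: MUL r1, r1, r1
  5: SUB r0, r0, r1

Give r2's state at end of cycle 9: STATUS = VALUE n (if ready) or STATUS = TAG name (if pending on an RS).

STATUS = VALUE 11

c1: issue SUB r3<-Add1 | r0:5,r1:1,r2:7,r3:Add1
c2: issue SUB r3<-Add2 | r0:5,r1:1,r2:7,r3:Add2
c3: CDB Add1=-4; issue SUB r2<-Add1 | r0:5,r1:1,r2:Add1,r3:Add2
c4: CDB Add2=-6; issue ADD r3<-Add2 | r0:5,r1:1,r2:Add1,r3:Add2
c5: issue MUL r1<-Mul1 | r0:5,r1:Mul1,r2:Add1,r3:Add2
c6: CDB Add1=11; issue SUB r0<-Add1 | r0:Add1,r1:Mul1,r2:11,r3:Add2
c7: - | r0:Add1,r1:Mul1,r2:11,r3:Add2
c8: CDB Add2=22 | r0:Add1,r1:Mul1,r2:11,r3:22
c9: CDB Mul1=1 | r0:Add1,r1:1,r2:11,r3:22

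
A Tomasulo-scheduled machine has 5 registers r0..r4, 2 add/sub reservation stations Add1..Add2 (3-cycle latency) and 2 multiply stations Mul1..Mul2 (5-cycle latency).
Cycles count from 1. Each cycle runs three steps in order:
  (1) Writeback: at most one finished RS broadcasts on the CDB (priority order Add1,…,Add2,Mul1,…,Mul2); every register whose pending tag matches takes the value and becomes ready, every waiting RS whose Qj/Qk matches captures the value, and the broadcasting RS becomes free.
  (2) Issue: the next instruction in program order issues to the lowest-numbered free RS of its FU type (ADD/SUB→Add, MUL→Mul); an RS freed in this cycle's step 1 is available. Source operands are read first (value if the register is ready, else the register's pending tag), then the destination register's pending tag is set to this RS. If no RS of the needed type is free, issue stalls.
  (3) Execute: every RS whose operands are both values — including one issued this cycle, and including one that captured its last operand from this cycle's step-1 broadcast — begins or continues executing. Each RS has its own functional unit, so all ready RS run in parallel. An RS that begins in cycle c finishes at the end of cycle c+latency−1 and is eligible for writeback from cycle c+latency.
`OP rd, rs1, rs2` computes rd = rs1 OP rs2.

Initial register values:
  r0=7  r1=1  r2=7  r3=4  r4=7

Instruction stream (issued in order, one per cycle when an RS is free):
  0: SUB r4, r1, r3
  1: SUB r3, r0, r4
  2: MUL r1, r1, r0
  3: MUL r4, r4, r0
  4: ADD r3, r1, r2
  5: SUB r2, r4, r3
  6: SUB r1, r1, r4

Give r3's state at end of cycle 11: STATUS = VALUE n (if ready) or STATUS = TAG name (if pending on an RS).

  c1: issue SUB r4<-Add1  regs: r0:7,r1:1,r2:7,r3:4,r4:Add1
  c2: issue SUB r3<-Add2  regs: r0:7,r1:1,r2:7,r3:Add2,r4:Add1
  c3: issue MUL r1<-Mul1  regs: r0:7,r1:Mul1,r2:7,r3:Add2,r4:Add1
  c4: CDB Add1=-3; issue MUL r4<-Mul2  regs: r0:7,r1:Mul1,r2:7,r3:Add2,r4:Mul2
  c5: issue ADD r3<-Add1  regs: r0:7,r1:Mul1,r2:7,r3:Add1,r4:Mul2
  c6: stall  regs: r0:7,r1:Mul1,r2:7,r3:Add1,r4:Mul2
  c7: CDB Add2=10; issue SUB r2<-Add2  regs: r0:7,r1:Mul1,r2:Add2,r3:Add1,r4:Mul2
  c8: CDB Mul1=7; stall  regs: r0:7,r1:7,r2:Add2,r3:Add1,r4:Mul2
  c9: CDB Mul2=-21; stall  regs: r0:7,r1:7,r2:Add2,r3:Add1,r4:-21
  c10: stall  regs: r0:7,r1:7,r2:Add2,r3:Add1,r4:-21
  c11: CDB Add1=14; issue SUB r1<-Add1  regs: r0:7,r1:Add1,r2:Add2,r3:14,r4:-21

STATUS = VALUE 14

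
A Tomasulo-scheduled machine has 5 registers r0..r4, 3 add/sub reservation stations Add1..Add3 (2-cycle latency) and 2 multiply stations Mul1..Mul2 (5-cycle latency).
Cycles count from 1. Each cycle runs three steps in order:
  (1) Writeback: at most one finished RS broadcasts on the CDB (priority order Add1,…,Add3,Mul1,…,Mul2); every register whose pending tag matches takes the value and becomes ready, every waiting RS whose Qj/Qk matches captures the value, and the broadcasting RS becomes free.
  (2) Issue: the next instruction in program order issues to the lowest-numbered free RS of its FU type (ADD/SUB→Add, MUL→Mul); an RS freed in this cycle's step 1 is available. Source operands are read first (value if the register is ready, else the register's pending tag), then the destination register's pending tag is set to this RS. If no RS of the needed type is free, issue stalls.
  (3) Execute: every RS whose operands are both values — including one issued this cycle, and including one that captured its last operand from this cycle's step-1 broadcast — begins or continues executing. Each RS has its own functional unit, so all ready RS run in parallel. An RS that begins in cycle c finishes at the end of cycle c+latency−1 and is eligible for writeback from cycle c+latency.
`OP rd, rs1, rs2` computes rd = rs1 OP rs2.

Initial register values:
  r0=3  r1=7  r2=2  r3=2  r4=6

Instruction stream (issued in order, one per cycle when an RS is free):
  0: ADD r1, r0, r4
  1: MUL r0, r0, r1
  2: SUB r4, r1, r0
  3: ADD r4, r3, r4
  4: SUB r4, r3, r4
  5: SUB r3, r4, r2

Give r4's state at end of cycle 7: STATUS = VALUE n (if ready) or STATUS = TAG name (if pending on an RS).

cycle 1: issue ADD r1<-Add1 // r0:3,r1:Add1,r2:2,r3:2,r4:6
cycle 2: issue MUL r0<-Mul1 // r0:Mul1,r1:Add1,r2:2,r3:2,r4:6
cycle 3: CDB Add1=9; issue SUB r4<-Add1 // r0:Mul1,r1:9,r2:2,r3:2,r4:Add1
cycle 4: issue ADD r4<-Add2 // r0:Mul1,r1:9,r2:2,r3:2,r4:Add2
cycle 5: issue SUB r4<-Add3 // r0:Mul1,r1:9,r2:2,r3:2,r4:Add3
cycle 6: stall // r0:Mul1,r1:9,r2:2,r3:2,r4:Add3
cycle 7: stall // r0:Mul1,r1:9,r2:2,r3:2,r4:Add3

STATUS = TAG Add3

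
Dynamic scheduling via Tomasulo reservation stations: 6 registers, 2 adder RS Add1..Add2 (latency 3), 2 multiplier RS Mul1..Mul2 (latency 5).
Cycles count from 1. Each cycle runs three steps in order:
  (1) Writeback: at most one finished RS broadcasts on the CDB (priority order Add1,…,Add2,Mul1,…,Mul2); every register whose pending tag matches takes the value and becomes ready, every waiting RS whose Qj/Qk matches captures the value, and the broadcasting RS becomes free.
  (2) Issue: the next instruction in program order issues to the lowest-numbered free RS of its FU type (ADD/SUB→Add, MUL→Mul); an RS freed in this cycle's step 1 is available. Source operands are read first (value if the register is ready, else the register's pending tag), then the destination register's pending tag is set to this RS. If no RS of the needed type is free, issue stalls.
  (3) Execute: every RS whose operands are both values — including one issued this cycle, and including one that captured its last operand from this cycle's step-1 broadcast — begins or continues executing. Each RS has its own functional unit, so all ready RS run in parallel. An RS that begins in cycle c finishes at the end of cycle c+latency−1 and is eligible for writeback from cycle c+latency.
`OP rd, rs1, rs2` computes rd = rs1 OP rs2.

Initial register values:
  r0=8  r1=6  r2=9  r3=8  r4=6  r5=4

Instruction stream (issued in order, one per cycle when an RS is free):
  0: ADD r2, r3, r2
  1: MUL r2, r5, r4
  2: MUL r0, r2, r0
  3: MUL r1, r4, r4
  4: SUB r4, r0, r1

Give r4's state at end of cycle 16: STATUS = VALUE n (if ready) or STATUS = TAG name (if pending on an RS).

STATUS = VALUE 156

c1: issue ADD r2<-Add1 | r0:8,r1:6,r2:Add1,r3:8,r4:6,r5:4
c2: issue MUL r2<-Mul1 | r0:8,r1:6,r2:Mul1,r3:8,r4:6,r5:4
c3: issue MUL r0<-Mul2 | r0:Mul2,r1:6,r2:Mul1,r3:8,r4:6,r5:4
c4: CDB Add1=17; stall | r0:Mul2,r1:6,r2:Mul1,r3:8,r4:6,r5:4
c5: stall | r0:Mul2,r1:6,r2:Mul1,r3:8,r4:6,r5:4
c6: stall | r0:Mul2,r1:6,r2:Mul1,r3:8,r4:6,r5:4
c7: CDB Mul1=24; issue MUL r1<-Mul1 | r0:Mul2,r1:Mul1,r2:24,r3:8,r4:6,r5:4
c8: issue SUB r4<-Add1 | r0:Mul2,r1:Mul1,r2:24,r3:8,r4:Add1,r5:4
c9: - | r0:Mul2,r1:Mul1,r2:24,r3:8,r4:Add1,r5:4
c10: - | r0:Mul2,r1:Mul1,r2:24,r3:8,r4:Add1,r5:4
c11: - | r0:Mul2,r1:Mul1,r2:24,r3:8,r4:Add1,r5:4
c12: CDB Mul1=36 | r0:Mul2,r1:36,r2:24,r3:8,r4:Add1,r5:4
c13: CDB Mul2=192 | r0:192,r1:36,r2:24,r3:8,r4:Add1,r5:4
c14: - | r0:192,r1:36,r2:24,r3:8,r4:Add1,r5:4
c15: - | r0:192,r1:36,r2:24,r3:8,r4:Add1,r5:4
c16: CDB Add1=156 | r0:192,r1:36,r2:24,r3:8,r4:156,r5:4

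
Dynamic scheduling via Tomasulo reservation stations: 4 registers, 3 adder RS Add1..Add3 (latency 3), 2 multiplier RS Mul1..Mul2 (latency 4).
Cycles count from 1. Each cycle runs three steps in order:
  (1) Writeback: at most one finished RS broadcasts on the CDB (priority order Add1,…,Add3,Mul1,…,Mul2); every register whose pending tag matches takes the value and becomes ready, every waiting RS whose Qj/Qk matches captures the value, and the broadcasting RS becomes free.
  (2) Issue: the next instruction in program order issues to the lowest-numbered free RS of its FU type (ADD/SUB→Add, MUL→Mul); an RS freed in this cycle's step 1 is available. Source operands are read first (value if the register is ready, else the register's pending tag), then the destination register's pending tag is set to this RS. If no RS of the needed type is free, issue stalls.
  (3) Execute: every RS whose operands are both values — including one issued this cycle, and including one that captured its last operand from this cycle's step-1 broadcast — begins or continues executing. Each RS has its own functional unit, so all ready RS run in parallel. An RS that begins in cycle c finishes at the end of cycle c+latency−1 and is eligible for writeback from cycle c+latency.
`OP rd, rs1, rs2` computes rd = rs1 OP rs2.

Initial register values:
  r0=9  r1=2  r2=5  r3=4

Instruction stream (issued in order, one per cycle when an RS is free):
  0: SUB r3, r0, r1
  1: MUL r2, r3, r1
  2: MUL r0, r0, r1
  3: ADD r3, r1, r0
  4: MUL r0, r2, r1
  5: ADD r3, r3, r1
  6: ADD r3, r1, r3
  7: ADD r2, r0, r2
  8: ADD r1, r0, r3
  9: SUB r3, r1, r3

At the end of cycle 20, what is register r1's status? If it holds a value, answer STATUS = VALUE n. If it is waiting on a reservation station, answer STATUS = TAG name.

cycle 1: issue SUB r3<-Add1 // r0:9,r1:2,r2:5,r3:Add1
cycle 2: issue MUL r2<-Mul1 // r0:9,r1:2,r2:Mul1,r3:Add1
cycle 3: issue MUL r0<-Mul2 // r0:Mul2,r1:2,r2:Mul1,r3:Add1
cycle 4: CDB Add1=7; issue ADD r3<-Add1 // r0:Mul2,r1:2,r2:Mul1,r3:Add1
cycle 5: stall // r0:Mul2,r1:2,r2:Mul1,r3:Add1
cycle 6: stall // r0:Mul2,r1:2,r2:Mul1,r3:Add1
cycle 7: CDB Mul2=18; issue MUL r0<-Mul2 // r0:Mul2,r1:2,r2:Mul1,r3:Add1
cycle 8: CDB Mul1=14; issue ADD r3<-Add2 // r0:Mul2,r1:2,r2:14,r3:Add2
cycle 9: issue ADD r3<-Add3 // r0:Mul2,r1:2,r2:14,r3:Add3
cycle 10: CDB Add1=20; issue ADD r2<-Add1 // r0:Mul2,r1:2,r2:Add1,r3:Add3
cycle 11: stall // r0:Mul2,r1:2,r2:Add1,r3:Add3
cycle 12: CDB Mul2=28; stall // r0:28,r1:2,r2:Add1,r3:Add3
cycle 13: CDB Add2=22; issue ADD r1<-Add2 // r0:28,r1:Add2,r2:Add1,r3:Add3
cycle 14: stall // r0:28,r1:Add2,r2:Add1,r3:Add3
cycle 15: CDB Add1=42; issue SUB r3<-Add1 // r0:28,r1:Add2,r2:42,r3:Add1
cycle 16: CDB Add3=24 // r0:28,r1:Add2,r2:42,r3:Add1
cycle 17: - // r0:28,r1:Add2,r2:42,r3:Add1
cycle 18: - // r0:28,r1:Add2,r2:42,r3:Add1
cycle 19: CDB Add2=52 // r0:28,r1:52,r2:42,r3:Add1
cycle 20: - // r0:28,r1:52,r2:42,r3:Add1

STATUS = VALUE 52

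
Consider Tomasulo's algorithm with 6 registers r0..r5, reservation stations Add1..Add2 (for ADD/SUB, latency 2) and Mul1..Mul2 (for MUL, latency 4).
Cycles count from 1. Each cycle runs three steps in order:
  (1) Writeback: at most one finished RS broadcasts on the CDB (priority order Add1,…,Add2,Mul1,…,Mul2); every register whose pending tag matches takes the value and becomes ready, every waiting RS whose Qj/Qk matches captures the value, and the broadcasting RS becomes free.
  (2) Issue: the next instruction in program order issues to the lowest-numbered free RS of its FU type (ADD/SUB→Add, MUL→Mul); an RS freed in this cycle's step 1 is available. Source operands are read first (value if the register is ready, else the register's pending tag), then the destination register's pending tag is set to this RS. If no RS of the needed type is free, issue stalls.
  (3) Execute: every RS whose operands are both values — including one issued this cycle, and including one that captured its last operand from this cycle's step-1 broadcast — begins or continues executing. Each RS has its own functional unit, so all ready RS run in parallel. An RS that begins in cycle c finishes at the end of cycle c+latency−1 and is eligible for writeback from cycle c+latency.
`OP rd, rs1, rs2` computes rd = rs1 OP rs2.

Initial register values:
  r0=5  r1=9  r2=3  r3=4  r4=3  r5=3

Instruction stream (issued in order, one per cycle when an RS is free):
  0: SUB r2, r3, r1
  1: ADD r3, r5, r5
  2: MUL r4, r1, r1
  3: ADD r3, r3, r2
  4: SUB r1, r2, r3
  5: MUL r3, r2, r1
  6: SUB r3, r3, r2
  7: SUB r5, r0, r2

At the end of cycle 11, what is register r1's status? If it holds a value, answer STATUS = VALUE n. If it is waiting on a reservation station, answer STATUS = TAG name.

cycle 1: issue SUB r2<-Add1 // r0:5,r1:9,r2:Add1,r3:4,r4:3,r5:3
cycle 2: issue ADD r3<-Add2 // r0:5,r1:9,r2:Add1,r3:Add2,r4:3,r5:3
cycle 3: CDB Add1=-5; issue MUL r4<-Mul1 // r0:5,r1:9,r2:-5,r3:Add2,r4:Mul1,r5:3
cycle 4: CDB Add2=6; issue ADD r3<-Add1 // r0:5,r1:9,r2:-5,r3:Add1,r4:Mul1,r5:3
cycle 5: issue SUB r1<-Add2 // r0:5,r1:Add2,r2:-5,r3:Add1,r4:Mul1,r5:3
cycle 6: CDB Add1=1; issue MUL r3<-Mul2 // r0:5,r1:Add2,r2:-5,r3:Mul2,r4:Mul1,r5:3
cycle 7: CDB Mul1=81; issue SUB r3<-Add1 // r0:5,r1:Add2,r2:-5,r3:Add1,r4:81,r5:3
cycle 8: CDB Add2=-6; issue SUB r5<-Add2 // r0:5,r1:-6,r2:-5,r3:Add1,r4:81,r5:Add2
cycle 9: - // r0:5,r1:-6,r2:-5,r3:Add1,r4:81,r5:Add2
cycle 10: CDB Add2=10 // r0:5,r1:-6,r2:-5,r3:Add1,r4:81,r5:10
cycle 11: - // r0:5,r1:-6,r2:-5,r3:Add1,r4:81,r5:10

STATUS = VALUE -6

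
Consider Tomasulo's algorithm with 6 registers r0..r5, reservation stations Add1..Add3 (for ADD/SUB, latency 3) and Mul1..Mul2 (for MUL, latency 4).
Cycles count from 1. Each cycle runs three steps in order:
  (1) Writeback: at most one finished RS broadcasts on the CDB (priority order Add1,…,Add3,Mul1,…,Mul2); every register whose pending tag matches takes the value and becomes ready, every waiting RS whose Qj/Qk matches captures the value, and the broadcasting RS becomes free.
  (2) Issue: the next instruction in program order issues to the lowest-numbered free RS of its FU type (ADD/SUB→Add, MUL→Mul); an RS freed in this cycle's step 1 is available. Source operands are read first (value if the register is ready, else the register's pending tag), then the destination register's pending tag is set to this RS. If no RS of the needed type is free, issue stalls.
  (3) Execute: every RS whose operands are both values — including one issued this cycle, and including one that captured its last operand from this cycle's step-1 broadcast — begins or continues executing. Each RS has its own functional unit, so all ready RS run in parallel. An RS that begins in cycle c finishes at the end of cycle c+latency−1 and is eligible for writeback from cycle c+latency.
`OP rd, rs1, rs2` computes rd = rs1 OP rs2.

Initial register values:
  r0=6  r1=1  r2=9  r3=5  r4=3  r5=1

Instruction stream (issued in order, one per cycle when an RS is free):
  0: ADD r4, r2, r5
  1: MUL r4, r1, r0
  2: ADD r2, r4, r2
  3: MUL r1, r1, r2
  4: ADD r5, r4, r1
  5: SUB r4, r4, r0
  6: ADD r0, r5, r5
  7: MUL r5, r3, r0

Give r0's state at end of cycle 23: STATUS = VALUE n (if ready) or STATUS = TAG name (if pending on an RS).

  c1: issue ADD r4<-Add1  regs: r0:6,r1:1,r2:9,r3:5,r4:Add1,r5:1
  c2: issue MUL r4<-Mul1  regs: r0:6,r1:1,r2:9,r3:5,r4:Mul1,r5:1
  c3: issue ADD r2<-Add2  regs: r0:6,r1:1,r2:Add2,r3:5,r4:Mul1,r5:1
  c4: CDB Add1=10; issue MUL r1<-Mul2  regs: r0:6,r1:Mul2,r2:Add2,r3:5,r4:Mul1,r5:1
  c5: issue ADD r5<-Add1  regs: r0:6,r1:Mul2,r2:Add2,r3:5,r4:Mul1,r5:Add1
  c6: CDB Mul1=6; issue SUB r4<-Add3  regs: r0:6,r1:Mul2,r2:Add2,r3:5,r4:Add3,r5:Add1
  c7: stall  regs: r0:6,r1:Mul2,r2:Add2,r3:5,r4:Add3,r5:Add1
  c8: stall  regs: r0:6,r1:Mul2,r2:Add2,r3:5,r4:Add3,r5:Add1
  c9: CDB Add2=15; issue ADD r0<-Add2  regs: r0:Add2,r1:Mul2,r2:15,r3:5,r4:Add3,r5:Add1
  c10: CDB Add3=0; issue MUL r5<-Mul1  regs: r0:Add2,r1:Mul2,r2:15,r3:5,r4:0,r5:Mul1
  c11: -  regs: r0:Add2,r1:Mul2,r2:15,r3:5,r4:0,r5:Mul1
  c12: -  regs: r0:Add2,r1:Mul2,r2:15,r3:5,r4:0,r5:Mul1
  c13: CDB Mul2=15  regs: r0:Add2,r1:15,r2:15,r3:5,r4:0,r5:Mul1
  c14: -  regs: r0:Add2,r1:15,r2:15,r3:5,r4:0,r5:Mul1
  c15: -  regs: r0:Add2,r1:15,r2:15,r3:5,r4:0,r5:Mul1
  c16: CDB Add1=21  regs: r0:Add2,r1:15,r2:15,r3:5,r4:0,r5:Mul1
  c17: -  regs: r0:Add2,r1:15,r2:15,r3:5,r4:0,r5:Mul1
  c18: -  regs: r0:Add2,r1:15,r2:15,r3:5,r4:0,r5:Mul1
  c19: CDB Add2=42  regs: r0:42,r1:15,r2:15,r3:5,r4:0,r5:Mul1
  c20: -  regs: r0:42,r1:15,r2:15,r3:5,r4:0,r5:Mul1
  c21: -  regs: r0:42,r1:15,r2:15,r3:5,r4:0,r5:Mul1
  c22: -  regs: r0:42,r1:15,r2:15,r3:5,r4:0,r5:Mul1
  c23: CDB Mul1=210  regs: r0:42,r1:15,r2:15,r3:5,r4:0,r5:210

STATUS = VALUE 42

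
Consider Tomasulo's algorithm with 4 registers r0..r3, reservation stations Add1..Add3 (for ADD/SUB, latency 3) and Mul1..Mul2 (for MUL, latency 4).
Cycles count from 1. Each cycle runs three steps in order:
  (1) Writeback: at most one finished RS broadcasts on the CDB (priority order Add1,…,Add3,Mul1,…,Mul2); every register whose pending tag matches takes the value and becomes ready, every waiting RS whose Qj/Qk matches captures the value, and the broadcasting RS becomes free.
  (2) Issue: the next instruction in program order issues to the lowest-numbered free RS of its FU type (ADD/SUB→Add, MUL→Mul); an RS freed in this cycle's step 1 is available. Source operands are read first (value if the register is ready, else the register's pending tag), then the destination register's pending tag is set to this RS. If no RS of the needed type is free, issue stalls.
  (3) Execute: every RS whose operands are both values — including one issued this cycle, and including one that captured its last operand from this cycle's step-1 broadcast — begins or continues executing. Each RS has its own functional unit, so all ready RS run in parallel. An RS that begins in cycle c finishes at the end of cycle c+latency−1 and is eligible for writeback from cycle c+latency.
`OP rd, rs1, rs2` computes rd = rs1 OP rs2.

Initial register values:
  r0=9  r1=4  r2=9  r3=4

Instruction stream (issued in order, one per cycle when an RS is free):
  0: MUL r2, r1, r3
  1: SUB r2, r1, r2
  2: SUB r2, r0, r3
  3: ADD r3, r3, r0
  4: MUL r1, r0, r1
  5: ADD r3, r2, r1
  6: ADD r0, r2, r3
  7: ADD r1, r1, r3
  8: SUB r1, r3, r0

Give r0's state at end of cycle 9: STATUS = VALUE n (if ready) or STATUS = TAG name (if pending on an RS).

c1: issue MUL r2<-Mul1 | r0:9,r1:4,r2:Mul1,r3:4
c2: issue SUB r2<-Add1 | r0:9,r1:4,r2:Add1,r3:4
c3: issue SUB r2<-Add2 | r0:9,r1:4,r2:Add2,r3:4
c4: issue ADD r3<-Add3 | r0:9,r1:4,r2:Add2,r3:Add3
c5: CDB Mul1=16; issue MUL r1<-Mul1 | r0:9,r1:Mul1,r2:Add2,r3:Add3
c6: CDB Add2=5; issue ADD r3<-Add2 | r0:9,r1:Mul1,r2:5,r3:Add2
c7: CDB Add3=13; issue ADD r0<-Add3 | r0:Add3,r1:Mul1,r2:5,r3:Add2
c8: CDB Add1=-12; issue ADD r1<-Add1 | r0:Add3,r1:Add1,r2:5,r3:Add2
c9: CDB Mul1=36; stall | r0:Add3,r1:Add1,r2:5,r3:Add2

STATUS = TAG Add3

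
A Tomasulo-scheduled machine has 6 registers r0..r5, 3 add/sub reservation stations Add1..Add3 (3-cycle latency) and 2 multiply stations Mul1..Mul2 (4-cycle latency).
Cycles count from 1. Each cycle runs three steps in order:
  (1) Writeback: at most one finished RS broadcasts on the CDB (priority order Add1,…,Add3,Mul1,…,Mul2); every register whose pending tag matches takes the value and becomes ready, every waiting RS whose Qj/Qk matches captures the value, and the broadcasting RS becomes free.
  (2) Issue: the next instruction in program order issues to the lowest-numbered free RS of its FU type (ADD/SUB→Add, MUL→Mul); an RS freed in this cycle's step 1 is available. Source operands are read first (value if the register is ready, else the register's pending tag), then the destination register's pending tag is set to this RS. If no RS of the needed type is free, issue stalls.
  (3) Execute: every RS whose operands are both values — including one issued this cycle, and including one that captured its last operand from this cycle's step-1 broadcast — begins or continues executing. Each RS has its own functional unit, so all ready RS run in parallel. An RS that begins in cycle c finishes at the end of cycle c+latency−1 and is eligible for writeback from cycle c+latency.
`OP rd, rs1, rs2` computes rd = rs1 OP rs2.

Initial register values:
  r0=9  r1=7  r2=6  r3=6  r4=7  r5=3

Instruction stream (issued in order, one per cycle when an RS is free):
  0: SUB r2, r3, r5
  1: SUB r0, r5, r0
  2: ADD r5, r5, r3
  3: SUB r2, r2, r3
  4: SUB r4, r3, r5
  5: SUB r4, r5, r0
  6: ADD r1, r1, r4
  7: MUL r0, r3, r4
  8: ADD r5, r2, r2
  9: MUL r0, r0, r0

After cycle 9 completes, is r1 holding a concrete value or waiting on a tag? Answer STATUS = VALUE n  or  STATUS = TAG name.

  c1: issue SUB r2<-Add1  regs: r0:9,r1:7,r2:Add1,r3:6,r4:7,r5:3
  c2: issue SUB r0<-Add2  regs: r0:Add2,r1:7,r2:Add1,r3:6,r4:7,r5:3
  c3: issue ADD r5<-Add3  regs: r0:Add2,r1:7,r2:Add1,r3:6,r4:7,r5:Add3
  c4: CDB Add1=3; issue SUB r2<-Add1  regs: r0:Add2,r1:7,r2:Add1,r3:6,r4:7,r5:Add3
  c5: CDB Add2=-6; issue SUB r4<-Add2  regs: r0:-6,r1:7,r2:Add1,r3:6,r4:Add2,r5:Add3
  c6: CDB Add3=9; issue SUB r4<-Add3  regs: r0:-6,r1:7,r2:Add1,r3:6,r4:Add3,r5:9
  c7: CDB Add1=-3; issue ADD r1<-Add1  regs: r0:-6,r1:Add1,r2:-3,r3:6,r4:Add3,r5:9
  c8: issue MUL r0<-Mul1  regs: r0:Mul1,r1:Add1,r2:-3,r3:6,r4:Add3,r5:9
  c9: CDB Add2=-3; issue ADD r5<-Add2  regs: r0:Mul1,r1:Add1,r2:-3,r3:6,r4:Add3,r5:Add2

STATUS = TAG Add1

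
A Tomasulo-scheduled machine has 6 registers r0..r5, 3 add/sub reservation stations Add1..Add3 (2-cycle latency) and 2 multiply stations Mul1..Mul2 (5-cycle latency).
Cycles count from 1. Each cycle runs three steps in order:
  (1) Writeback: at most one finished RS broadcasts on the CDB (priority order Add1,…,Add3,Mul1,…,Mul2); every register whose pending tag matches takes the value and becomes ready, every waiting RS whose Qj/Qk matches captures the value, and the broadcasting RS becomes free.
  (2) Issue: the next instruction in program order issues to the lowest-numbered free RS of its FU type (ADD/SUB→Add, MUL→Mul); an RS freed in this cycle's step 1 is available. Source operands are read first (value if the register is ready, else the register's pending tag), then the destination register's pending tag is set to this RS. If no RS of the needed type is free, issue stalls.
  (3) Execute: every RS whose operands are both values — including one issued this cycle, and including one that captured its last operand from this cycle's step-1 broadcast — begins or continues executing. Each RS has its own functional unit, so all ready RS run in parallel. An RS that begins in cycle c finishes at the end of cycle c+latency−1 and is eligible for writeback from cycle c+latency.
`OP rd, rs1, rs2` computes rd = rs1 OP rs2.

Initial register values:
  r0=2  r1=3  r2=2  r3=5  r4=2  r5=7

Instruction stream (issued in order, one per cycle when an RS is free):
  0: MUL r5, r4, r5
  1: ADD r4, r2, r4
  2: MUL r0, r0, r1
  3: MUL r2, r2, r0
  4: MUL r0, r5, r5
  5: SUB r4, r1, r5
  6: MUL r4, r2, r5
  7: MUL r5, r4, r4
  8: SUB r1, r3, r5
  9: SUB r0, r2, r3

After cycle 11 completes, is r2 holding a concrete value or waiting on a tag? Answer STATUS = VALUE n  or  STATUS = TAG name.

cycle 1: issue MUL r5<-Mul1 // r0:2,r1:3,r2:2,r3:5,r4:2,r5:Mul1
cycle 2: issue ADD r4<-Add1 // r0:2,r1:3,r2:2,r3:5,r4:Add1,r5:Mul1
cycle 3: issue MUL r0<-Mul2 // r0:Mul2,r1:3,r2:2,r3:5,r4:Add1,r5:Mul1
cycle 4: CDB Add1=4; stall // r0:Mul2,r1:3,r2:2,r3:5,r4:4,r5:Mul1
cycle 5: stall // r0:Mul2,r1:3,r2:2,r3:5,r4:4,r5:Mul1
cycle 6: CDB Mul1=14; issue MUL r2<-Mul1 // r0:Mul2,r1:3,r2:Mul1,r3:5,r4:4,r5:14
cycle 7: stall // r0:Mul2,r1:3,r2:Mul1,r3:5,r4:4,r5:14
cycle 8: CDB Mul2=6; issue MUL r0<-Mul2 // r0:Mul2,r1:3,r2:Mul1,r3:5,r4:4,r5:14
cycle 9: issue SUB r4<-Add1 // r0:Mul2,r1:3,r2:Mul1,r3:5,r4:Add1,r5:14
cycle 10: stall // r0:Mul2,r1:3,r2:Mul1,r3:5,r4:Add1,r5:14
cycle 11: CDB Add1=-11; stall // r0:Mul2,r1:3,r2:Mul1,r3:5,r4:-11,r5:14

STATUS = TAG Mul1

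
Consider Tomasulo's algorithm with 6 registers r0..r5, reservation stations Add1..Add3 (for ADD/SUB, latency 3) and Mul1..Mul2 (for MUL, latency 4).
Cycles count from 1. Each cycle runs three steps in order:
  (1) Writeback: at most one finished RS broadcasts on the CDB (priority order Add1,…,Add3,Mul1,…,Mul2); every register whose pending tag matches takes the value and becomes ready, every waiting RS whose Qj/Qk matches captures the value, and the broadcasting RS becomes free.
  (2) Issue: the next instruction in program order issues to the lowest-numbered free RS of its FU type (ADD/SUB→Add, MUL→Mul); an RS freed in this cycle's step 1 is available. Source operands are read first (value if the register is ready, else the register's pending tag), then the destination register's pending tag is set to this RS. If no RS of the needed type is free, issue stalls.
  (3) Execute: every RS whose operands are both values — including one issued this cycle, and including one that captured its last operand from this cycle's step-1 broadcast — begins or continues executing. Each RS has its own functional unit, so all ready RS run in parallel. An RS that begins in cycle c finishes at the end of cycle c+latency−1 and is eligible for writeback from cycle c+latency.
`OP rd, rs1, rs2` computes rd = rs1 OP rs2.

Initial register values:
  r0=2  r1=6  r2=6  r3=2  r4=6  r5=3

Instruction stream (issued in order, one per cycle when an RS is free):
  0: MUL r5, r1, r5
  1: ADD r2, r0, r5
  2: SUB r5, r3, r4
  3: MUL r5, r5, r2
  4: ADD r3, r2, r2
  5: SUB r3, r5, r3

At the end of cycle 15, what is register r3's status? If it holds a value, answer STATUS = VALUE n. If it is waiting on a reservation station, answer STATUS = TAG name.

cycle 1: issue MUL r5<-Mul1 // r0:2,r1:6,r2:6,r3:2,r4:6,r5:Mul1
cycle 2: issue ADD r2<-Add1 // r0:2,r1:6,r2:Add1,r3:2,r4:6,r5:Mul1
cycle 3: issue SUB r5<-Add2 // r0:2,r1:6,r2:Add1,r3:2,r4:6,r5:Add2
cycle 4: issue MUL r5<-Mul2 // r0:2,r1:6,r2:Add1,r3:2,r4:6,r5:Mul2
cycle 5: CDB Mul1=18; issue ADD r3<-Add3 // r0:2,r1:6,r2:Add1,r3:Add3,r4:6,r5:Mul2
cycle 6: CDB Add2=-4; issue SUB r3<-Add2 // r0:2,r1:6,r2:Add1,r3:Add2,r4:6,r5:Mul2
cycle 7: - // r0:2,r1:6,r2:Add1,r3:Add2,r4:6,r5:Mul2
cycle 8: CDB Add1=20 // r0:2,r1:6,r2:20,r3:Add2,r4:6,r5:Mul2
cycle 9: - // r0:2,r1:6,r2:20,r3:Add2,r4:6,r5:Mul2
cycle 10: - // r0:2,r1:6,r2:20,r3:Add2,r4:6,r5:Mul2
cycle 11: CDB Add3=40 // r0:2,r1:6,r2:20,r3:Add2,r4:6,r5:Mul2
cycle 12: CDB Mul2=-80 // r0:2,r1:6,r2:20,r3:Add2,r4:6,r5:-80
cycle 13: - // r0:2,r1:6,r2:20,r3:Add2,r4:6,r5:-80
cycle 14: - // r0:2,r1:6,r2:20,r3:Add2,r4:6,r5:-80
cycle 15: CDB Add2=-120 // r0:2,r1:6,r2:20,r3:-120,r4:6,r5:-80

STATUS = VALUE -120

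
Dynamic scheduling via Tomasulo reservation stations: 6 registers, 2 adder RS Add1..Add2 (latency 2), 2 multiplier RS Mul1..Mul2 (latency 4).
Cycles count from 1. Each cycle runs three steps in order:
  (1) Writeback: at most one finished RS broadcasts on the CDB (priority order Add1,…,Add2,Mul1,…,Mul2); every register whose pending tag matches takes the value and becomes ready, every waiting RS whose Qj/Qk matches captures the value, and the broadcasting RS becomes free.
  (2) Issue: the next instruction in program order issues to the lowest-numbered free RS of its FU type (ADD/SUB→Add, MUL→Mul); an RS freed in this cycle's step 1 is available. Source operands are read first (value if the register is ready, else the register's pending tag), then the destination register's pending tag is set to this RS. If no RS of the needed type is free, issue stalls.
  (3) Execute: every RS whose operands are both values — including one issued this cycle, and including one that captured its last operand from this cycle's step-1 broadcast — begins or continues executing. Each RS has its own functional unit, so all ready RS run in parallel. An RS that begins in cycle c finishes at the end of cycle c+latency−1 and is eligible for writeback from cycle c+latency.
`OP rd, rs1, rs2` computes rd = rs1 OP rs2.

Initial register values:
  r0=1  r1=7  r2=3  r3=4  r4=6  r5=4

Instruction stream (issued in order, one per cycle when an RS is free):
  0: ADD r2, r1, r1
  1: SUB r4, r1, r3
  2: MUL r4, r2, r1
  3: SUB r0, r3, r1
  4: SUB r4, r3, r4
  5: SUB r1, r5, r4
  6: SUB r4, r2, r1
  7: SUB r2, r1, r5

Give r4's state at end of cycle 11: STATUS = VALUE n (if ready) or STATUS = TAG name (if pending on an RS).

c1: issue ADD r2<-Add1 | r0:1,r1:7,r2:Add1,r3:4,r4:6,r5:4
c2: issue SUB r4<-Add2 | r0:1,r1:7,r2:Add1,r3:4,r4:Add2,r5:4
c3: CDB Add1=14; issue MUL r4<-Mul1 | r0:1,r1:7,r2:14,r3:4,r4:Mul1,r5:4
c4: CDB Add2=3; issue SUB r0<-Add1 | r0:Add1,r1:7,r2:14,r3:4,r4:Mul1,r5:4
c5: issue SUB r4<-Add2 | r0:Add1,r1:7,r2:14,r3:4,r4:Add2,r5:4
c6: CDB Add1=-3; issue SUB r1<-Add1 | r0:-3,r1:Add1,r2:14,r3:4,r4:Add2,r5:4
c7: CDB Mul1=98; stall | r0:-3,r1:Add1,r2:14,r3:4,r4:Add2,r5:4
c8: stall | r0:-3,r1:Add1,r2:14,r3:4,r4:Add2,r5:4
c9: CDB Add2=-94; issue SUB r4<-Add2 | r0:-3,r1:Add1,r2:14,r3:4,r4:Add2,r5:4
c10: stall | r0:-3,r1:Add1,r2:14,r3:4,r4:Add2,r5:4
c11: CDB Add1=98; issue SUB r2<-Add1 | r0:-3,r1:98,r2:Add1,r3:4,r4:Add2,r5:4

STATUS = TAG Add2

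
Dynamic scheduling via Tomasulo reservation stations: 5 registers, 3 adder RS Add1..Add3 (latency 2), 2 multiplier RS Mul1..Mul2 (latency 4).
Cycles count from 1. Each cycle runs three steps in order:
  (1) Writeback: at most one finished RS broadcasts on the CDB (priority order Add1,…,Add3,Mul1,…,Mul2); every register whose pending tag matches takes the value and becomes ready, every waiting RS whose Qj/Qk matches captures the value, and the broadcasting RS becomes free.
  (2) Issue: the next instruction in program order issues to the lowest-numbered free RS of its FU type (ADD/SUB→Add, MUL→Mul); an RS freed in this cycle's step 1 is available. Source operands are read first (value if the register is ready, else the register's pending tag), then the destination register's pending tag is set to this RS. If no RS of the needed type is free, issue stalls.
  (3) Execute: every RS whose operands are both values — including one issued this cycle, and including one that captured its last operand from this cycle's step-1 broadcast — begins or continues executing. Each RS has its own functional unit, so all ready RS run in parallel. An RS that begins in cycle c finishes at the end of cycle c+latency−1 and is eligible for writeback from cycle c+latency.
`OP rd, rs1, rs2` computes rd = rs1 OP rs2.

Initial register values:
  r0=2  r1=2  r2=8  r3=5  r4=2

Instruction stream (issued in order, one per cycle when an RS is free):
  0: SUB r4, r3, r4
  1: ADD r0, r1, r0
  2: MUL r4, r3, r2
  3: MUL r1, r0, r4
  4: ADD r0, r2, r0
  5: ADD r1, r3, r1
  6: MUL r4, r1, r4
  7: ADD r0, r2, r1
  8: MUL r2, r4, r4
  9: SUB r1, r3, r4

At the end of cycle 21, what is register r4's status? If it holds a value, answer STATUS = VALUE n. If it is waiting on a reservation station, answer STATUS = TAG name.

cycle 1: issue SUB r4<-Add1 // r0:2,r1:2,r2:8,r3:5,r4:Add1
cycle 2: issue ADD r0<-Add2 // r0:Add2,r1:2,r2:8,r3:5,r4:Add1
cycle 3: CDB Add1=3; issue MUL r4<-Mul1 // r0:Add2,r1:2,r2:8,r3:5,r4:Mul1
cycle 4: CDB Add2=4; issue MUL r1<-Mul2 // r0:4,r1:Mul2,r2:8,r3:5,r4:Mul1
cycle 5: issue ADD r0<-Add1 // r0:Add1,r1:Mul2,r2:8,r3:5,r4:Mul1
cycle 6: issue ADD r1<-Add2 // r0:Add1,r1:Add2,r2:8,r3:5,r4:Mul1
cycle 7: CDB Add1=12; stall // r0:12,r1:Add2,r2:8,r3:5,r4:Mul1
cycle 8: CDB Mul1=40; issue MUL r4<-Mul1 // r0:12,r1:Add2,r2:8,r3:5,r4:Mul1
cycle 9: issue ADD r0<-Add1 // r0:Add1,r1:Add2,r2:8,r3:5,r4:Mul1
cycle 10: stall // r0:Add1,r1:Add2,r2:8,r3:5,r4:Mul1
cycle 11: stall // r0:Add1,r1:Add2,r2:8,r3:5,r4:Mul1
cycle 12: CDB Mul2=160; issue MUL r2<-Mul2 // r0:Add1,r1:Add2,r2:Mul2,r3:5,r4:Mul1
cycle 13: issue SUB r1<-Add3 // r0:Add1,r1:Add3,r2:Mul2,r3:5,r4:Mul1
cycle 14: CDB Add2=165 // r0:Add1,r1:Add3,r2:Mul2,r3:5,r4:Mul1
cycle 15: - // r0:Add1,r1:Add3,r2:Mul2,r3:5,r4:Mul1
cycle 16: CDB Add1=173 // r0:173,r1:Add3,r2:Mul2,r3:5,r4:Mul1
cycle 17: - // r0:173,r1:Add3,r2:Mul2,r3:5,r4:Mul1
cycle 18: CDB Mul1=6600 // r0:173,r1:Add3,r2:Mul2,r3:5,r4:6600
cycle 19: - // r0:173,r1:Add3,r2:Mul2,r3:5,r4:6600
cycle 20: CDB Add3=-6595 // r0:173,r1:-6595,r2:Mul2,r3:5,r4:6600
cycle 21: - // r0:173,r1:-6595,r2:Mul2,r3:5,r4:6600

STATUS = VALUE 6600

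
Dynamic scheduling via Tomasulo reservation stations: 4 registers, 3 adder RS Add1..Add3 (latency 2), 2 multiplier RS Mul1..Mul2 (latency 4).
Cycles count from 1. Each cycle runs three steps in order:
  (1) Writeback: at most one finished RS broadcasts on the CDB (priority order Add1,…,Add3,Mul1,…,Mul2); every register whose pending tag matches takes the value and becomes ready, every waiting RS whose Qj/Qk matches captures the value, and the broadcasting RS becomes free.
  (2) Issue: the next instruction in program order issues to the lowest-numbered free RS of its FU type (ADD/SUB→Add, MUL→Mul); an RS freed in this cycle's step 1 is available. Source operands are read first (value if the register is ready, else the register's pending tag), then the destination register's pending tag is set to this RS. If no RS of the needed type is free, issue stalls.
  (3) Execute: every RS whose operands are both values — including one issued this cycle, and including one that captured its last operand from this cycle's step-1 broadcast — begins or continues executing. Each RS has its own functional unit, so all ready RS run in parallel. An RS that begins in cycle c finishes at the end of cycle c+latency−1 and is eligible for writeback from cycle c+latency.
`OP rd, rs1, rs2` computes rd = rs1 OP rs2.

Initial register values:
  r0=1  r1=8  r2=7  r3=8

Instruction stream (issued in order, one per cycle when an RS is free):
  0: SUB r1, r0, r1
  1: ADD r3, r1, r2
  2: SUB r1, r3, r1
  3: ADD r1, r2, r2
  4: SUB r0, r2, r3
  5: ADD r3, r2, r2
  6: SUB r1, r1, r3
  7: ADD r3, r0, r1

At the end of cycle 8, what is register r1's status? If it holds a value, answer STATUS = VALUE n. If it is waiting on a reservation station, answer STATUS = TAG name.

  c1: issue SUB r1<-Add1  regs: r0:1,r1:Add1,r2:7,r3:8
  c2: issue ADD r3<-Add2  regs: r0:1,r1:Add1,r2:7,r3:Add2
  c3: CDB Add1=-7; issue SUB r1<-Add1  regs: r0:1,r1:Add1,r2:7,r3:Add2
  c4: issue ADD r1<-Add3  regs: r0:1,r1:Add3,r2:7,r3:Add2
  c5: CDB Add2=0; issue SUB r0<-Add2  regs: r0:Add2,r1:Add3,r2:7,r3:0
  c6: CDB Add3=14; issue ADD r3<-Add3  regs: r0:Add2,r1:14,r2:7,r3:Add3
  c7: CDB Add1=7; issue SUB r1<-Add1  regs: r0:Add2,r1:Add1,r2:7,r3:Add3
  c8: CDB Add2=7; issue ADD r3<-Add2  regs: r0:7,r1:Add1,r2:7,r3:Add2

STATUS = TAG Add1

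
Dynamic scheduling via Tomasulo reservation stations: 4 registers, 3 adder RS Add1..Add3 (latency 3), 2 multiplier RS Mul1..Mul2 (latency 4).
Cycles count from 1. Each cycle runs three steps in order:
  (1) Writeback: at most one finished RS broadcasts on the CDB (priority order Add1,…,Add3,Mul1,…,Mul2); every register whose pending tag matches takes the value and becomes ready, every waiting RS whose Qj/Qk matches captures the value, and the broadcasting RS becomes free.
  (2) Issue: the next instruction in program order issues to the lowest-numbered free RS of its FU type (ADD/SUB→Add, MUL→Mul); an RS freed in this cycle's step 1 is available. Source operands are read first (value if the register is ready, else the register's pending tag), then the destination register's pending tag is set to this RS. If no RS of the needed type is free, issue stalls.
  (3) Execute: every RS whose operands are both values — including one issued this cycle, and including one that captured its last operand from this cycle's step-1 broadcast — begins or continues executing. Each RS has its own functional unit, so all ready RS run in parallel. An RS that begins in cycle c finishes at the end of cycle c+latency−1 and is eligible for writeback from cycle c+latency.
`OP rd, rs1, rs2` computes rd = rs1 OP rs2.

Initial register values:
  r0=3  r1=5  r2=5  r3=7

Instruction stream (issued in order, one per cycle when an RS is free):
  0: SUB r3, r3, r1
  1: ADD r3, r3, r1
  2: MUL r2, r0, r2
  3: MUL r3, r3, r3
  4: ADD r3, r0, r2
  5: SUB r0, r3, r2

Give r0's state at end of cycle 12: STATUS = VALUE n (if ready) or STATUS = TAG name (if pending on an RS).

STATUS = TAG Add3

  c1: issue SUB r3<-Add1  regs: r0:3,r1:5,r2:5,r3:Add1
  c2: issue ADD r3<-Add2  regs: r0:3,r1:5,r2:5,r3:Add2
  c3: issue MUL r2<-Mul1  regs: r0:3,r1:5,r2:Mul1,r3:Add2
  c4: CDB Add1=2; issue MUL r3<-Mul2  regs: r0:3,r1:5,r2:Mul1,r3:Mul2
  c5: issue ADD r3<-Add1  regs: r0:3,r1:5,r2:Mul1,r3:Add1
  c6: issue SUB r0<-Add3  regs: r0:Add3,r1:5,r2:Mul1,r3:Add1
  c7: CDB Add2=7  regs: r0:Add3,r1:5,r2:Mul1,r3:Add1
  c8: CDB Mul1=15  regs: r0:Add3,r1:5,r2:15,r3:Add1
  c9: -  regs: r0:Add3,r1:5,r2:15,r3:Add1
  c10: -  regs: r0:Add3,r1:5,r2:15,r3:Add1
  c11: CDB Add1=18  regs: r0:Add3,r1:5,r2:15,r3:18
  c12: CDB Mul2=49  regs: r0:Add3,r1:5,r2:15,r3:18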